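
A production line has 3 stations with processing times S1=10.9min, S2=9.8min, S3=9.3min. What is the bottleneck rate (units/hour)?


Bottleneck = longest station time
Station times: [10.9, 9.8, 9.3]
Max = 10.9 min
Rate = 60 / 10.9
= 5.50 units/hour (bottleneck: 10.9min)


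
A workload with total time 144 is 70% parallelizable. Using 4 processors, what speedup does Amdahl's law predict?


Amdahl's law: T_p = T × ((1-p) + p/N)
= 144 × ((1-0.7) + 0.7/4)
= 144 × (0.30 + 0.1750)
= 144 × 0.4750
= 68.40
Speedup = 144/68.40
= 2.11×


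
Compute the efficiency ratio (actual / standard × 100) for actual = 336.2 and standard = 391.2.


Efficiency = (actual / standard) × 100
= (336.2 / 391.2) × 100
= 85.9%


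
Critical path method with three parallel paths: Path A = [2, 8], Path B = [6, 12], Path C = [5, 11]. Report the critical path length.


Path A: 2 + 8 = 10
Path B: 6 + 12 = 18
Path C: 5 + 11 = 16
Critical path = longest = max(10, 18, 16)
= 18 (Path B)


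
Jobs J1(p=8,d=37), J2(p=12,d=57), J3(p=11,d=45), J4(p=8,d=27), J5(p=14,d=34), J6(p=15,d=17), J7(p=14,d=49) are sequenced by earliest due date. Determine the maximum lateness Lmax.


EDD order: J6 → J4 → J5 → J1 → J3 → J7 → J2
Completion and lateness:
  J6: C=15, d=17, L=15-17=-2
  J4: C=23, d=27, L=23-27=-4
  J5: C=37, d=34, L=37-34=3
  J1: C=45, d=37, L=45-37=8
  J3: C=56, d=45, L=56-45=11
  J7: C=70, d=49, L=70-49=21
  J2: C=82, d=57, L=82-57=25
Lmax = max(-2, -4, 3, 8, 11, 21, 25)
= 25


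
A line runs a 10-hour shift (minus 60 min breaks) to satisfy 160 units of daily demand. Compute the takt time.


Available = 10×60 - 60 = 540 min
Takt time = 540 / 160
= 3.38 min/unit


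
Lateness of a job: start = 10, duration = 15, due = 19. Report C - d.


Completion = 10 + 15 = 25
Lateness = C - d = 25 - 19
= 6


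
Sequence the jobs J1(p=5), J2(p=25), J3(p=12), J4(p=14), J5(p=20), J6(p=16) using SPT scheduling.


SPT: sort by shortest processing time
  J1: p=5
  J3: p=12
  J4: p=14
  J6: p=16
  J5: p=20
  J2: p=25
Order: J1 → J3 → J4 → J6 → J5 → J2


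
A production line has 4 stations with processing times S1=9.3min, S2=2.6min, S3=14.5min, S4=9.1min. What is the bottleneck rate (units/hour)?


Bottleneck = longest station time
Station times: [9.3, 2.6, 14.5, 9.1]
Max = 14.5 min
Rate = 60 / 14.5
= 4.14 units/hour (bottleneck: 14.5min)


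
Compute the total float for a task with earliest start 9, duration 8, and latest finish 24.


EF = ES + duration = 9 + 8 = 17
LS = LF - duration = 24 - 8 = 16
Total Float = LF - EF = 24 - 17
(or LS - ES = 16 - 9)
= 7


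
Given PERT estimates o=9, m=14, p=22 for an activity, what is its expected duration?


te = (o + 4m + p) / 6
= (9 + 4×14 + 22) / 6
= (9 + 56 + 22) / 6
= 87 / 6
= 14.50


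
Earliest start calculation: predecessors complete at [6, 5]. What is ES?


ES = max of all predecessor completion times
Predecessors: [6, 5]
ES = max(6, 5)
= 6


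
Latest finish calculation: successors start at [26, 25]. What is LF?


LF = min of all successor start times
Successors start at: [26, 25]
LF = min(26, 25)
= 25


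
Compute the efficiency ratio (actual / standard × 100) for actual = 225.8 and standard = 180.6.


Efficiency = (actual / standard) × 100
= (225.8 / 180.6) × 100
= 125.0%


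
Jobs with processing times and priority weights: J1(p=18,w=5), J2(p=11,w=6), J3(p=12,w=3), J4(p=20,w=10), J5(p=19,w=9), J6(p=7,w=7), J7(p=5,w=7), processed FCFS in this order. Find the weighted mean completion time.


Completion times:
  J1: C=18, w×C=5×18=90
  J2: C=29, w×C=6×29=174
  J3: C=41, w×C=3×41=123
  J4: C=61, w×C=10×61=610
  J5: C=80, w×C=9×80=720
  J6: C=87, w×C=7×87=609
  J7: C=92, w×C=7×92=644
Sum w×C = 2970
Sum w = 47
Weighted avg = 2970/47
= 63.19


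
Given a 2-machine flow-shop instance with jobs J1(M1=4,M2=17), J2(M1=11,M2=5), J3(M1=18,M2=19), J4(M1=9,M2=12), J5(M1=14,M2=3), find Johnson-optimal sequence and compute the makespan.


Johnson's rule:
Group 1 (M1≤M2, sort by M1): ['J1', 'J4', 'J3']
Group 2 (M1>M2, sort desc M2): ['J2', 'J5']
Sequence: J1 → J4 → J3 → J2 → J5
Makespan calculation:
  J1: M1 done=4, M2 done=21
  J4: M1 done=13, M2 done=33
  J3: M1 done=31, M2 done=52
  J2: M1 done=42, M2 done=57
  J5: M1 done=56, M2 done=60
= Sequence: J1 → J4 → J3 → J2 → J5, Makespan: 60


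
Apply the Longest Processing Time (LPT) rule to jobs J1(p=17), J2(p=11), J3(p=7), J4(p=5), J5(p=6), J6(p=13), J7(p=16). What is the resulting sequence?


LPT: sort by longest processing time first
  J1: p=17
  J7: p=16
  J6: p=13
  J2: p=11
  J3: p=7
  J5: p=6
  J4: p=5
Order: J1 → J7 → J6 → J2 → J3 → J5 → J4


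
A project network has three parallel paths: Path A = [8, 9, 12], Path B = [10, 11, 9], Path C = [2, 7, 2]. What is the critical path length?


Path A: 8 + 9 + 12 = 29
Path B: 10 + 11 + 9 = 30
Path C: 2 + 7 + 2 = 11
Critical path = longest = max(29, 30, 11)
= 30 (Path B)


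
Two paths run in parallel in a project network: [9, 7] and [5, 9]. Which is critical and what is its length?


Path A: 9 + 7 = 16
Path B: 5 + 9 = 14
Critical path = longest = max(16, 14)
= 16 (Path A)


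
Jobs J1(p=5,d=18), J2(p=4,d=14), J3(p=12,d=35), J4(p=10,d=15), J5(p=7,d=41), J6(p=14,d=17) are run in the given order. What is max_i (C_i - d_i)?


Lateness per job (L = C - d):
  J1: C=5, d=18, L=-13
  J2: C=9, d=14, L=-5
  J3: C=21, d=35, L=-14
  J4: C=31, d=15, L=16
  J5: C=38, d=41, L=-3
  J6: C=52, d=17, L=35
Lmax = max(-13, -5, -14, 16, -3, 35)
= 35


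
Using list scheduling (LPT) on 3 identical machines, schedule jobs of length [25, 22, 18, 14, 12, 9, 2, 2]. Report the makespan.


Jobs (LPT sorted): [25, 22, 18, 14, 12, 9, 2, 2]
Machines: 3
  J=25 → Machine 1 (load: 0+25=25)
  J=22 → Machine 2 (load: 0+22=22)
  J=18 → Machine 3 (load: 0+18=18)
  J=14 → Machine 3 (load: 18+14=32)
  J=12 → Machine 2 (load: 22+12=34)
  J=9 → Machine 1 (load: 25+9=34)
  J=2 → Machine 3 (load: 32+2=34)
  J=2 → Machine 1 (load: 34+2=36)
Machine loads: [36, 34, 34]
Makespan = max = 36 time units


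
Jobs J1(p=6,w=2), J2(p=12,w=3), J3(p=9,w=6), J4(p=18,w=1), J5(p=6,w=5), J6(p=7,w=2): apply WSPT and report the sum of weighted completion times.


WSPT order (by p/w): J5 → J3 → J1 → J6 → J2 → J4
  J5: C=6, w·C=5×6=30
  J3: C=15, w·C=6×15=90
  J1: C=21, w·C=2×21=42
  J6: C=28, w·C=2×28=56
  J2: C=40, w·C=3×40=120
  J4: C=58, w·C=1×58=58
Σ w·C = 396
= 396


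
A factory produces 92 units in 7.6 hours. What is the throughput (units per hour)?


Throughput = units / time
= 92 / 7.6
= 12.1 units/hour


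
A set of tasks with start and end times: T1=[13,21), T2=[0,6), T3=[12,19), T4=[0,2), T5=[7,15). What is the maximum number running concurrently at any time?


Check each time point for overlaps:
  t=13: 3 tasks active (T1, T3, T5)
Max concurrent = 3


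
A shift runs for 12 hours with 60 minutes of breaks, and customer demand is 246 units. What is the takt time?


Available = 12×60 - 60 = 660 min
Takt time = 660 / 246
= 2.68 min/unit


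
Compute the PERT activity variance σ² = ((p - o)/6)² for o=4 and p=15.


σ² = ((p - o) / 6)² = (p - o)² / 36
= (15 - 4)² / 36
= 11² / 36
= 121 / 36
= 3.3611


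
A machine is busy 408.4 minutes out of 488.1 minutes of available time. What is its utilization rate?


Utilization = busy / total × 100
= 408.4 / 488.1 × 100
= 83.7%


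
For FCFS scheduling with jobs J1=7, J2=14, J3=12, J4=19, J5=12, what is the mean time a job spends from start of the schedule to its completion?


Completion times:
  J1: completes at 7
  J2: completes at 21
  J3: completes at 33
  J4: completes at 52
  J5: completes at 64
Sum = 177
Average = 177/5
= 35.40


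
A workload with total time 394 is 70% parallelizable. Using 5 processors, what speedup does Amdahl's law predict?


Amdahl's law: T_p = T × ((1-p) + p/N)
= 394 × ((1-0.7) + 0.7/5)
= 394 × (0.30 + 0.1400)
= 394 × 0.4400
= 173.36
Speedup = 394/173.36
= 2.27×


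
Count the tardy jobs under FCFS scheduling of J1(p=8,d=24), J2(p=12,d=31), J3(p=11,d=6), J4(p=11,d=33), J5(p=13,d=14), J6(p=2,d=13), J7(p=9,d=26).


Completion vs due date:
  J1: C=8, d=24 → on time
  J2: C=20, d=31 → on time
  J3: C=31, d=6 → TARDY
  J4: C=42, d=33 → TARDY
  J5: C=55, d=14 → TARDY
  J6: C=57, d=13 → TARDY
  J7: C=66, d=26 → TARDY
Tardy jobs: J3, J4, J5, J6, J7
Count = 5


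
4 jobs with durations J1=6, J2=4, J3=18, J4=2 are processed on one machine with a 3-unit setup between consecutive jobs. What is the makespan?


Makespan = Σ processing + (n-1) × setup
= (6 + 4 + 18 + 2) + (4-1)×3
= 30 + 9
= 39 time units


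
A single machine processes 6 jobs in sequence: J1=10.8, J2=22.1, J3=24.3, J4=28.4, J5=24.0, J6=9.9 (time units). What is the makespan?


Sequential makespan: sum all processing times
= 10.8 + 22.1 + 24.3 + 28.4 + 24.0 + 9.9
= 119.5 time units


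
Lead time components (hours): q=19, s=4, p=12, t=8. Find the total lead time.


Lead time = queue + setup + processing + transit
= 19 + 4 + 12 + 8
= 43 hours


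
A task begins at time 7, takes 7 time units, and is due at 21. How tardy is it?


Completion = start + processing = 7 + 7 = 14
Tardiness = max(0, C - d) = max(0, 14 - 21)
= max(0, -7)
= 0


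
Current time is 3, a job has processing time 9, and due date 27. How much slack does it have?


Slack = due - current_time - processing
= 27 - 3 - 9
= 15


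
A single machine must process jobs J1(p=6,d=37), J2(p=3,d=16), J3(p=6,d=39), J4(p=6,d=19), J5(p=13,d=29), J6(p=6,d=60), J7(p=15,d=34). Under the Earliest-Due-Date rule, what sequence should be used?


EDD: sort by earliest due date
  J2: d=16, p=3
  J4: d=19, p=6
  J5: d=29, p=13
  J7: d=34, p=15
  J1: d=37, p=6
  J3: d=39, p=6
  J6: d=60, p=6
Order: J2 → J4 → J5 → J7 → J1 → J3 → J6


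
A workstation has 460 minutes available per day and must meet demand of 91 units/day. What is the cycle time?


Cycle time = available time / demand
= 460 / 91
= 5.05 min/unit


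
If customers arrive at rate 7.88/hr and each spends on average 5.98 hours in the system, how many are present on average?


Little's law: L = λ × W
= 7.88 × 5.98
= 47.12


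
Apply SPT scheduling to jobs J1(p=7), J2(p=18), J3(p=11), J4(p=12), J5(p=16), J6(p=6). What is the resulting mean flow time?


SPT order: J6 → J1 → J3 → J4 → J5 → J2
Completion times:
  J6: C=6
  J1: C=13
  J3: C=24
  J4: C=36
  J5: C=52
  J2: C=70
Sum = 201, n = 6
Mean flow = 201/6
= 33.50


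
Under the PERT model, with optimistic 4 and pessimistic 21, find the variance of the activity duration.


σ² = ((p - o) / 6)² = (p - o)² / 36
= (21 - 4)² / 36
= 17² / 36
= 289 / 36
= 8.0278


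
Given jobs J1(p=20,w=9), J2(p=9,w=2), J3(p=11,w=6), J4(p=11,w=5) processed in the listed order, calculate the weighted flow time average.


Completion times:
  J1: C=20, w×C=9×20=180
  J2: C=29, w×C=2×29=58
  J3: C=40, w×C=6×40=240
  J4: C=51, w×C=5×51=255
Sum w×C = 733
Sum w = 22
Weighted avg = 733/22
= 33.32


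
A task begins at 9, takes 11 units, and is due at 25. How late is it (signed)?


Completion = 9 + 11 = 20
Lateness = C - d = 20 - 25
= -5


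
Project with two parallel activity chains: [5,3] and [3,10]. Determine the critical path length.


Path A: 5 + 3 = 8
Path B: 3 + 10 = 13
Critical path = longest = max(8, 13)
= 13 (Path B)


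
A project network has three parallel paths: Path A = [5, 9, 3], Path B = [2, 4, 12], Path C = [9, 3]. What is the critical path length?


Path A: 5 + 9 + 3 = 17
Path B: 2 + 4 + 12 = 18
Path C: 9 + 3 = 12
Critical path = longest = max(17, 18, 12)
= 18 (Path B)


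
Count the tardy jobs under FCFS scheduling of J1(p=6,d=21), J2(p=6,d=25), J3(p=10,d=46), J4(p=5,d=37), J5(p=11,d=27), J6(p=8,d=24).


Completion vs due date:
  J1: C=6, d=21 → on time
  J2: C=12, d=25 → on time
  J3: C=22, d=46 → on time
  J4: C=27, d=37 → on time
  J5: C=38, d=27 → TARDY
  J6: C=46, d=24 → TARDY
Tardy jobs: J5, J6
Count = 2


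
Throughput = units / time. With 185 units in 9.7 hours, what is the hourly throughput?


Throughput = units / time
= 185 / 9.7
= 19.1 units/hour


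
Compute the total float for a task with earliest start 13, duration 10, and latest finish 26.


EF = ES + duration = 13 + 10 = 23
LS = LF - duration = 26 - 10 = 16
Total Float = LF - EF = 26 - 23
(or LS - ES = 16 - 13)
= 3


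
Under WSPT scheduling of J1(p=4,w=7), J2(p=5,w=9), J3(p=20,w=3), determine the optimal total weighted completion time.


WSPT order (by p/w): J2 → J1 → J3
  J2: C=5, w·C=9×5=45
  J1: C=9, w·C=7×9=63
  J3: C=29, w·C=3×29=87
Σ w·C = 195
= 195


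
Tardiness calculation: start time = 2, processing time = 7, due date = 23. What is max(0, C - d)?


Completion = start + processing = 2 + 7 = 9
Tardiness = max(0, C - d) = max(0, 9 - 23)
= max(0, -14)
= 0


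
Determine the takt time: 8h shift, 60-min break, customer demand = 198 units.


Available = 8×60 - 60 = 420 min
Takt time = 420 / 198
= 2.12 min/unit


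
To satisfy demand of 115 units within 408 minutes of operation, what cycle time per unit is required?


Cycle time = available time / demand
= 408 / 115
= 3.55 min/unit


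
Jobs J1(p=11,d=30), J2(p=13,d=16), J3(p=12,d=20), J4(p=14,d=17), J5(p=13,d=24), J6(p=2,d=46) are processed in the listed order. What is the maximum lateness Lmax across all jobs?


Lateness per job (L = C - d):
  J1: C=11, d=30, L=-19
  J2: C=24, d=16, L=8
  J3: C=36, d=20, L=16
  J4: C=50, d=17, L=33
  J5: C=63, d=24, L=39
  J6: C=65, d=46, L=19
Lmax = max(-19, 8, 16, 33, 39, 19)
= 39


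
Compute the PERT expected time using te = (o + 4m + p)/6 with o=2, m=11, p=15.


te = (o + 4m + p) / 6
= (2 + 4×11 + 15) / 6
= (2 + 44 + 15) / 6
= 61 / 6
= 10.17


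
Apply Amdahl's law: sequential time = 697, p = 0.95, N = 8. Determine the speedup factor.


Amdahl's law: T_p = T × ((1-p) + p/N)
= 697 × ((1-0.95) + 0.95/8)
= 697 × (0.05 + 0.1187)
= 697 × 0.1688
= 117.62
Speedup = 697/117.62
= 5.93×


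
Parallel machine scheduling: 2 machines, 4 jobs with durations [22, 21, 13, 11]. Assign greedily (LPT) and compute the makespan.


Jobs (LPT sorted): [22, 21, 13, 11]
Machines: 2
  J=22 → Machine 1 (load: 0+22=22)
  J=21 → Machine 2 (load: 0+21=21)
  J=13 → Machine 2 (load: 21+13=34)
  J=11 → Machine 1 (load: 22+11=33)
Machine loads: [33, 34]
Makespan = max = 34 time units


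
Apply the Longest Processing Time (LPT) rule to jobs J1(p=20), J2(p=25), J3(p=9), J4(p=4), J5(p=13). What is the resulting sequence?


LPT: sort by longest processing time first
  J2: p=25
  J1: p=20
  J5: p=13
  J3: p=9
  J4: p=4
Order: J2 → J1 → J5 → J3 → J4


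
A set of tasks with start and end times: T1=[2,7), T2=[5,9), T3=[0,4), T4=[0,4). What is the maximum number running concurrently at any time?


Check each time point for overlaps:
  t=2: 3 tasks active (T1, T3, T4)
Max concurrent = 3


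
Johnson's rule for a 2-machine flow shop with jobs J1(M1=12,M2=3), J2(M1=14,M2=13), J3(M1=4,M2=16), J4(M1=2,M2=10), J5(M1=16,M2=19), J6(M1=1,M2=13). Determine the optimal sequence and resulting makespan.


Johnson's rule:
Group 1 (M1≤M2, sort by M1): ['J6', 'J4', 'J3', 'J5']
Group 2 (M1>M2, sort desc M2): ['J2', 'J1']
Sequence: J6 → J4 → J3 → J5 → J2 → J1
Makespan calculation:
  J6: M1 done=1, M2 done=14
  J4: M1 done=3, M2 done=24
  J3: M1 done=7, M2 done=40
  J5: M1 done=23, M2 done=59
  J2: M1 done=37, M2 done=72
  J1: M1 done=49, M2 done=75
= Sequence: J6 → J4 → J3 → J5 → J2 → J1, Makespan: 75


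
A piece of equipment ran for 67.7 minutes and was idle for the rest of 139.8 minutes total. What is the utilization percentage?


Utilization = busy / total × 100
= 67.7 / 139.8 × 100
= 48.4%


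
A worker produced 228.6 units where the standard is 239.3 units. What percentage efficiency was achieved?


Efficiency = (actual / standard) × 100
= (228.6 / 239.3) × 100
= 95.5%


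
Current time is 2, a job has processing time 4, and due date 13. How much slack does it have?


Slack = due - current_time - processing
= 13 - 2 - 4
= 7


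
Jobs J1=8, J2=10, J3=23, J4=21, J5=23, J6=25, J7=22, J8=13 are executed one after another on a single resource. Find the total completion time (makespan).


Sequential makespan: sum all processing times
= 8 + 10 + 23 + 21 + 23 + 25 + 22 + 13
= 145 time units


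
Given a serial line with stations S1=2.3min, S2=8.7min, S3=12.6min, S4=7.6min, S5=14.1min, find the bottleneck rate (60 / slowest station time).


Bottleneck = longest station time
Station times: [2.3, 8.7, 12.6, 7.6, 14.1]
Max = 14.1 min
Rate = 60 / 14.1
= 4.26 units/hour (bottleneck: 14.1min)


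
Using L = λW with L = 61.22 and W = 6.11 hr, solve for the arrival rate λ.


Little's law: L = λW → λ = L / W
= 61.22 / 6.11
= 10.02 per hour


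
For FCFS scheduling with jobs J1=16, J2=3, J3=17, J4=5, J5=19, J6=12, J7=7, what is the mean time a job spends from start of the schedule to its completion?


Completion times:
  J1: completes at 16
  J2: completes at 19
  J3: completes at 36
  J4: completes at 41
  J5: completes at 60
  J6: completes at 72
  J7: completes at 79
Sum = 323
Average = 323/7
= 46.14


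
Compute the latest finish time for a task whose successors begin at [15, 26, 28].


LF = min of all successor start times
Successors start at: [15, 26, 28]
LF = min(15, 26, 28)
= 15


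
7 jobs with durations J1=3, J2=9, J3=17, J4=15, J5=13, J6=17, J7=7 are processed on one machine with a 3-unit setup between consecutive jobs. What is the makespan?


Makespan = Σ processing + (n-1) × setup
= (3 + 9 + 17 + 15 + 13 + 17 + 7) + (7-1)×3
= 81 + 18
= 99 time units


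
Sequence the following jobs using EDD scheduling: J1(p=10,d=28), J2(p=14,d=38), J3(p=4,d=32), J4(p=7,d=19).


EDD: sort by earliest due date
  J4: d=19, p=7
  J1: d=28, p=10
  J3: d=32, p=4
  J2: d=38, p=14
Order: J4 → J1 → J3 → J2


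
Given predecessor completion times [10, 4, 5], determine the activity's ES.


ES = max of all predecessor completion times
Predecessors: [10, 4, 5]
ES = max(10, 4, 5)
= 10


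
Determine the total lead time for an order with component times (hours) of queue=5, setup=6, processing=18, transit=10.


Lead time = queue + setup + processing + transit
= 5 + 6 + 18 + 10
= 39 hours


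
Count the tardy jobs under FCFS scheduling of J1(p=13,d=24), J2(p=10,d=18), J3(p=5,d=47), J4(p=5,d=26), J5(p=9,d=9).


Completion vs due date:
  J1: C=13, d=24 → on time
  J2: C=23, d=18 → TARDY
  J3: C=28, d=47 → on time
  J4: C=33, d=26 → TARDY
  J5: C=42, d=9 → TARDY
Tardy jobs: J2, J4, J5
Count = 3


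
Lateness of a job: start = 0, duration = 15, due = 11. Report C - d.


Completion = 0 + 15 = 15
Lateness = C - d = 15 - 11
= 4


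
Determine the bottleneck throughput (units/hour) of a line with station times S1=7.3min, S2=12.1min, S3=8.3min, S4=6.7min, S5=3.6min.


Bottleneck = longest station time
Station times: [7.3, 12.1, 8.3, 6.7, 3.6]
Max = 12.1 min
Rate = 60 / 12.1
= 4.96 units/hour (bottleneck: 12.1min)


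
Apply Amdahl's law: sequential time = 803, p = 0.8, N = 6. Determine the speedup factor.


Amdahl's law: T_p = T × ((1-p) + p/N)
= 803 × ((1-0.8) + 0.8/6)
= 803 × (0.20 + 0.1333)
= 803 × 0.3333
= 267.67
Speedup = 803/267.67
= 3.00×


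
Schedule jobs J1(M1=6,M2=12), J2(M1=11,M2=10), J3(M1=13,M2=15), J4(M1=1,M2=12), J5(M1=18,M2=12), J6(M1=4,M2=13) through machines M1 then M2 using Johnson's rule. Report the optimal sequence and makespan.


Johnson's rule:
Group 1 (M1≤M2, sort by M1): ['J4', 'J6', 'J1', 'J3']
Group 2 (M1>M2, sort desc M2): ['J5', 'J2']
Sequence: J4 → J6 → J1 → J3 → J5 → J2
Makespan calculation:
  J4: M1 done=1, M2 done=13
  J6: M1 done=5, M2 done=26
  J1: M1 done=11, M2 done=38
  J3: M1 done=24, M2 done=53
  J5: M1 done=42, M2 done=65
  J2: M1 done=53, M2 done=75
= Sequence: J4 → J6 → J1 → J3 → J5 → J2, Makespan: 75


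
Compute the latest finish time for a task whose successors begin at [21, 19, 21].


LF = min of all successor start times
Successors start at: [21, 19, 21]
LF = min(21, 19, 21)
= 19


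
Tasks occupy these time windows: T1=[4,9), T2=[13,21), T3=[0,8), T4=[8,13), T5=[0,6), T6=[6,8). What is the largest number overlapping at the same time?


Check each time point for overlaps:
  t=4: 3 tasks active (T1, T3, T5)
Max concurrent = 3


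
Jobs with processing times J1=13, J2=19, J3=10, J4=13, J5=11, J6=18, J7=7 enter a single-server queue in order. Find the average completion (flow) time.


Completion times:
  J1: completes at 13
  J2: completes at 32
  J3: completes at 42
  J4: completes at 55
  J5: completes at 66
  J6: completes at 84
  J7: completes at 91
Sum = 383
Average = 383/7
= 54.71


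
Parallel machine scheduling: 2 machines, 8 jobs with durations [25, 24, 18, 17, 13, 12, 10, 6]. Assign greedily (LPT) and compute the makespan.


Jobs (LPT sorted): [25, 24, 18, 17, 13, 12, 10, 6]
Machines: 2
  J=25 → Machine 1 (load: 0+25=25)
  J=24 → Machine 2 (load: 0+24=24)
  J=18 → Machine 2 (load: 24+18=42)
  J=17 → Machine 1 (load: 25+17=42)
  J=13 → Machine 1 (load: 42+13=55)
  J=12 → Machine 2 (load: 42+12=54)
  J=10 → Machine 2 (load: 54+10=64)
  J=6 → Machine 1 (load: 55+6=61)
Machine loads: [61, 64]
Makespan = max = 64 time units


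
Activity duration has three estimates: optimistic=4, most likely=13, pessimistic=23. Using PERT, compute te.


te = (o + 4m + p) / 6
= (4 + 4×13 + 23) / 6
= (4 + 52 + 23) / 6
= 79 / 6
= 13.17


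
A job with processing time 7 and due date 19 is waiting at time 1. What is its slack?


Slack = due - current_time - processing
= 19 - 1 - 7
= 11


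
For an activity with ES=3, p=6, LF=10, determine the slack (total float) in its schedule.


EF = ES + duration = 3 + 6 = 9
LS = LF - duration = 10 - 6 = 4
Total Float = LF - EF = 10 - 9
(or LS - ES = 4 - 3)
= 1


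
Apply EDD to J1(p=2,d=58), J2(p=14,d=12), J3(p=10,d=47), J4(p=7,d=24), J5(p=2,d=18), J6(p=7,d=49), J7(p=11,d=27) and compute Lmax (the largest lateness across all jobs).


EDD order: J2 → J5 → J4 → J7 → J3 → J6 → J1
Completion and lateness:
  J2: C=14, d=12, L=14-12=2
  J5: C=16, d=18, L=16-18=-2
  J4: C=23, d=24, L=23-24=-1
  J7: C=34, d=27, L=34-27=7
  J3: C=44, d=47, L=44-47=-3
  J6: C=51, d=49, L=51-49=2
  J1: C=53, d=58, L=53-58=-5
Lmax = max(2, -2, -1, 7, -3, 2, -5)
= 7


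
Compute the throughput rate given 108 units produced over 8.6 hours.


Throughput = units / time
= 108 / 8.6
= 12.6 units/hour


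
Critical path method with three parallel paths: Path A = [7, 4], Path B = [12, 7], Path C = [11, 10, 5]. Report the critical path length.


Path A: 7 + 4 = 11
Path B: 12 + 7 = 19
Path C: 11 + 10 + 5 = 26
Critical path = longest = max(11, 19, 26)
= 26 (Path C)


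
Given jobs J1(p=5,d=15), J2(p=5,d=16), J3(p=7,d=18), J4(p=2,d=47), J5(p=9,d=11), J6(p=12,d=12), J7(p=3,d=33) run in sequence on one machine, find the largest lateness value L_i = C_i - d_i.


Lateness per job (L = C - d):
  J1: C=5, d=15, L=-10
  J2: C=10, d=16, L=-6
  J3: C=17, d=18, L=-1
  J4: C=19, d=47, L=-28
  J5: C=28, d=11, L=17
  J6: C=40, d=12, L=28
  J7: C=43, d=33, L=10
Lmax = max(-10, -6, -1, -28, 17, 28, 10)
= 28


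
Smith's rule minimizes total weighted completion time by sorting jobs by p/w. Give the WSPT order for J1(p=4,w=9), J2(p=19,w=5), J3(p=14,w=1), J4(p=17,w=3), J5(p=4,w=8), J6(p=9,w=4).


WSPT (Smith's rule): sort by p/w ascending
  J1: p/w = 4/9 = 0.444
  J5: p/w = 4/8 = 0.500
  J6: p/w = 9/4 = 2.250
  J2: p/w = 19/5 = 3.800
  J4: p/w = 17/3 = 5.667
  J3: p/w = 14/1 = 14.000
Order: J1 → J5 → J6 → J2 → J4 → J3


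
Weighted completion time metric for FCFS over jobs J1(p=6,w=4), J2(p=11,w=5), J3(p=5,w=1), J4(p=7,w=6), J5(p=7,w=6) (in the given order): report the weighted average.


Completion times:
  J1: C=6, w×C=4×6=24
  J2: C=17, w×C=5×17=85
  J3: C=22, w×C=1×22=22
  J4: C=29, w×C=6×29=174
  J5: C=36, w×C=6×36=216
Sum w×C = 521
Sum w = 22
Weighted avg = 521/22
= 23.68


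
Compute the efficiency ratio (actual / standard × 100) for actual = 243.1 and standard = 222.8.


Efficiency = (actual / standard) × 100
= (243.1 / 222.8) × 100
= 109.1%


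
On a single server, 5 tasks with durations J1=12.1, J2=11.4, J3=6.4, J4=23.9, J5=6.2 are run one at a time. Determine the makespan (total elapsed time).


Sequential makespan: sum all processing times
= 12.1 + 11.4 + 6.4 + 23.9 + 6.2
= 60.0 time units


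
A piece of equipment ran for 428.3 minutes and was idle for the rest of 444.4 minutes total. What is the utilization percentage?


Utilization = busy / total × 100
= 428.3 / 444.4 × 100
= 96.4%


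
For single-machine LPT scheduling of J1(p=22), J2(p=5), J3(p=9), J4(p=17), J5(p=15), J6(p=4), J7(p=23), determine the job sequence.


LPT: sort by longest processing time first
  J7: p=23
  J1: p=22
  J4: p=17
  J5: p=15
  J3: p=9
  J2: p=5
  J6: p=4
Order: J7 → J1 → J4 → J5 → J3 → J2 → J6


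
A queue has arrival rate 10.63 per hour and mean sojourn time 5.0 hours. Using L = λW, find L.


Little's law: L = λ × W
= 10.63 × 5.0
= 53.15


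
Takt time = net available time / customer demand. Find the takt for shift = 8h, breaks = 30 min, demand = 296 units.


Available = 8×60 - 30 = 450 min
Takt time = 450 / 296
= 1.52 min/unit


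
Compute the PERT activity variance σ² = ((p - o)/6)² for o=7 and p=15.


σ² = ((p - o) / 6)² = (p - o)² / 36
= (15 - 7)² / 36
= 8² / 36
= 64 / 36
= 1.7778


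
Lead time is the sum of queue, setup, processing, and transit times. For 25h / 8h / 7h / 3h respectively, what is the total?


Lead time = queue + setup + processing + transit
= 25 + 8 + 7 + 3
= 43 hours


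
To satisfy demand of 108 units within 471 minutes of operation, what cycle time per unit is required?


Cycle time = available time / demand
= 471 / 108
= 4.36 min/unit


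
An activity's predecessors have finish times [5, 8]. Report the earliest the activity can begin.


ES = max of all predecessor completion times
Predecessors: [5, 8]
ES = max(5, 8)
= 8


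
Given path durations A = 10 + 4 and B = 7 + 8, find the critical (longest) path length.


Path A: 10 + 4 = 14
Path B: 7 + 8 = 15
Critical path = longest = max(14, 15)
= 15 (Path B)


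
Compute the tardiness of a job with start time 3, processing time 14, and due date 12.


Completion = start + processing = 3 + 14 = 17
Tardiness = max(0, C - d) = max(0, 17 - 12)
= max(0, 5)
= 5


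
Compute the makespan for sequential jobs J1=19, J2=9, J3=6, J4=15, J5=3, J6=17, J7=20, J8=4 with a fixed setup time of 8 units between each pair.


Makespan = Σ processing + (n-1) × setup
= (19 + 9 + 6 + 15 + 3 + 17 + 20 + 4) + (8-1)×8
= 93 + 56
= 149 time units


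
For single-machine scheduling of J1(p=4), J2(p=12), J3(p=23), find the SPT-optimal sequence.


SPT: sort by shortest processing time
  J1: p=4
  J2: p=12
  J3: p=23
Order: J1 → J2 → J3


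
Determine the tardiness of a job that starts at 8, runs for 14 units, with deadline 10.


Completion = start + processing = 8 + 14 = 22
Tardiness = max(0, C - d) = max(0, 22 - 10)
= max(0, 12)
= 12


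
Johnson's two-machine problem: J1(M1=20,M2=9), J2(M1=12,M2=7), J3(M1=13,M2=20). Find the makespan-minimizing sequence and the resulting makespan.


Johnson's rule:
Group 1 (M1≤M2, sort by M1): ['J3']
Group 2 (M1>M2, sort desc M2): ['J1', 'J2']
Sequence: J3 → J1 → J2
Makespan calculation:
  J3: M1 done=13, M2 done=33
  J1: M1 done=33, M2 done=42
  J2: M1 done=45, M2 done=52
= Sequence: J3 → J1 → J2, Makespan: 52


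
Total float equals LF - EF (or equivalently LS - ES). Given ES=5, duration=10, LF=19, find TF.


EF = ES + duration = 5 + 10 = 15
LS = LF - duration = 19 - 10 = 9
Total Float = LF - EF = 19 - 15
(or LS - ES = 9 - 5)
= 4


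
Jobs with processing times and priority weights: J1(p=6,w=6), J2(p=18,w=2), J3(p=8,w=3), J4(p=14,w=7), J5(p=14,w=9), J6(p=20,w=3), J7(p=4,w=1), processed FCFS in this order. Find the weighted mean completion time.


Completion times:
  J1: C=6, w×C=6×6=36
  J2: C=24, w×C=2×24=48
  J3: C=32, w×C=3×32=96
  J4: C=46, w×C=7×46=322
  J5: C=60, w×C=9×60=540
  J6: C=80, w×C=3×80=240
  J7: C=84, w×C=1×84=84
Sum w×C = 1366
Sum w = 31
Weighted avg = 1366/31
= 44.06


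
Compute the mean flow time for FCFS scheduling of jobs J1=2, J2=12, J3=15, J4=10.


Completion times:
  J1: completes at 2
  J2: completes at 14
  J3: completes at 29
  J4: completes at 39
Sum = 84
Average = 84/4
= 21.00


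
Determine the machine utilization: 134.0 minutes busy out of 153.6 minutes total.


Utilization = busy / total × 100
= 134.0 / 153.6 × 100
= 87.2%


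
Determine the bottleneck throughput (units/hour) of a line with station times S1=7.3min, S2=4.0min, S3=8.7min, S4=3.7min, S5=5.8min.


Bottleneck = longest station time
Station times: [7.3, 4.0, 8.7, 3.7, 5.8]
Max = 8.7 min
Rate = 60 / 8.7
= 6.90 units/hour (bottleneck: 8.7min)


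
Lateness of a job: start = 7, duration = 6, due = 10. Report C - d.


Completion = 7 + 6 = 13
Lateness = C - d = 13 - 10
= 3


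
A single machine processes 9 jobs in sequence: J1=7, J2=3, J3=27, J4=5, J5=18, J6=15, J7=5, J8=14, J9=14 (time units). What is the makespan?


Sequential makespan: sum all processing times
= 7 + 3 + 27 + 5 + 18 + 15 + 5 + 14 + 14
= 108 time units


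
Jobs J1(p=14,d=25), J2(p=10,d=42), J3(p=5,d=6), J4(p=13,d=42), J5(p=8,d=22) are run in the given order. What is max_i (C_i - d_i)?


Lateness per job (L = C - d):
  J1: C=14, d=25, L=-11
  J2: C=24, d=42, L=-18
  J3: C=29, d=6, L=23
  J4: C=42, d=42, L=0
  J5: C=50, d=22, L=28
Lmax = max(-11, -18, 23, 0, 28)
= 28


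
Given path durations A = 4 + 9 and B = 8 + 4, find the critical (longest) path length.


Path A: 4 + 9 = 13
Path B: 8 + 4 = 12
Critical path = longest = max(13, 12)
= 13 (Path A)


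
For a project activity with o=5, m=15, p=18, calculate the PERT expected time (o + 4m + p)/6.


te = (o + 4m + p) / 6
= (5 + 4×15 + 18) / 6
= (5 + 60 + 18) / 6
= 83 / 6
= 13.83


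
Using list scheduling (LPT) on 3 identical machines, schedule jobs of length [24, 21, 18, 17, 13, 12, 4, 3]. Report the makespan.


Jobs (LPT sorted): [24, 21, 18, 17, 13, 12, 4, 3]
Machines: 3
  J=24 → Machine 1 (load: 0+24=24)
  J=21 → Machine 2 (load: 0+21=21)
  J=18 → Machine 3 (load: 0+18=18)
  J=17 → Machine 3 (load: 18+17=35)
  J=13 → Machine 2 (load: 21+13=34)
  J=12 → Machine 1 (load: 24+12=36)
  J=4 → Machine 2 (load: 34+4=38)
  J=3 → Machine 3 (load: 35+3=38)
Machine loads: [36, 38, 38]
Makespan = max = 38 time units


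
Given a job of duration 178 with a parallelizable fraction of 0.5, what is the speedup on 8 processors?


Amdahl's law: T_p = T × ((1-p) + p/N)
= 178 × ((1-0.5) + 0.5/8)
= 178 × (0.50 + 0.0625)
= 178 × 0.5625
= 100.12
Speedup = 178/100.12
= 1.78×


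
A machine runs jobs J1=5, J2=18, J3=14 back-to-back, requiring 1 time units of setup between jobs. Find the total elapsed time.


Makespan = Σ processing + (n-1) × setup
= (5 + 18 + 14) + (3-1)×1
= 37 + 2
= 39 time units


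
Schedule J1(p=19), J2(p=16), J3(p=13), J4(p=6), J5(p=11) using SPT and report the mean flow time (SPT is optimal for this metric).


SPT order: J4 → J5 → J3 → J2 → J1
Completion times:
  J4: C=6
  J5: C=17
  J3: C=30
  J2: C=46
  J1: C=65
Sum = 164, n = 5
Mean flow = 164/5
= 32.80


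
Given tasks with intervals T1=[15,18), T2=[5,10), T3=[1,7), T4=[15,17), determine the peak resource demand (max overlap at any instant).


Check each time point for overlaps:
  t=5: 2 tasks active (T2, T3)
Max concurrent = 2


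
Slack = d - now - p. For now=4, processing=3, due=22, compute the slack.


Slack = due - current_time - processing
= 22 - 4 - 3
= 15


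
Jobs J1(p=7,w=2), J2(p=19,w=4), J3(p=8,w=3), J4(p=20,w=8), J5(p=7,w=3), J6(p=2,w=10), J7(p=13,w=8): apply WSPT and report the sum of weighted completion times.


WSPT order (by p/w): J6 → J7 → J5 → J4 → J3 → J1 → J2
  J6: C=2, w·C=10×2=20
  J7: C=15, w·C=8×15=120
  J5: C=22, w·C=3×22=66
  J4: C=42, w·C=8×42=336
  J3: C=50, w·C=3×50=150
  J1: C=57, w·C=2×57=114
  J2: C=76, w·C=4×76=304
Σ w·C = 1110
= 1110


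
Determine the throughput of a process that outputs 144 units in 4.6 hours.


Throughput = units / time
= 144 / 4.6
= 31.3 units/hour


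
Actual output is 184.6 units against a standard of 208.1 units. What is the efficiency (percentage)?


Efficiency = (actual / standard) × 100
= (184.6 / 208.1) × 100
= 88.7%


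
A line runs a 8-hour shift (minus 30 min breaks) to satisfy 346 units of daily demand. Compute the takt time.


Available = 8×60 - 30 = 450 min
Takt time = 450 / 346
= 1.30 min/unit


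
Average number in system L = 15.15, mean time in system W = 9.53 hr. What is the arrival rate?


Little's law: L = λW → λ = L / W
= 15.15 / 9.53
= 1.59 per hour


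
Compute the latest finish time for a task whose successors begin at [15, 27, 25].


LF = min of all successor start times
Successors start at: [15, 27, 25]
LF = min(15, 27, 25)
= 15


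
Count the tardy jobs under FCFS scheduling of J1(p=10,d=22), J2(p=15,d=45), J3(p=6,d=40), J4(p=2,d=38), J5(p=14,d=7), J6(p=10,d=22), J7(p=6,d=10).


Completion vs due date:
  J1: C=10, d=22 → on time
  J2: C=25, d=45 → on time
  J3: C=31, d=40 → on time
  J4: C=33, d=38 → on time
  J5: C=47, d=7 → TARDY
  J6: C=57, d=22 → TARDY
  J7: C=63, d=10 → TARDY
Tardy jobs: J5, J6, J7
Count = 3


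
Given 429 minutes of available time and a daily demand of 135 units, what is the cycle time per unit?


Cycle time = available time / demand
= 429 / 135
= 3.18 min/unit


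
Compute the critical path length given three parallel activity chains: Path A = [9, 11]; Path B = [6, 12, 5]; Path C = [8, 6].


Path A: 9 + 11 = 20
Path B: 6 + 12 + 5 = 23
Path C: 8 + 6 = 14
Critical path = longest = max(20, 23, 14)
= 23 (Path B)


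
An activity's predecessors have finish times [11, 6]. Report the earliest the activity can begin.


ES = max of all predecessor completion times
Predecessors: [11, 6]
ES = max(11, 6)
= 11


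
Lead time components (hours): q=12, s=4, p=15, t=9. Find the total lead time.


Lead time = queue + setup + processing + transit
= 12 + 4 + 15 + 9
= 40 hours


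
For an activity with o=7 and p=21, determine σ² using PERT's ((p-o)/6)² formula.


σ² = ((p - o) / 6)² = (p - o)² / 36
= (21 - 7)² / 36
= 14² / 36
= 196 / 36
= 5.4444


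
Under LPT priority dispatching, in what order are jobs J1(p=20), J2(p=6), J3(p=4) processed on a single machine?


LPT: sort by longest processing time first
  J1: p=20
  J2: p=6
  J3: p=4
Order: J1 → J2 → J3


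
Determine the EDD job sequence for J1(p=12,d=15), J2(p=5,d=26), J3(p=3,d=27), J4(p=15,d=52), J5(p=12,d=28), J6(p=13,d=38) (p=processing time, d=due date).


EDD: sort by earliest due date
  J1: d=15, p=12
  J2: d=26, p=5
  J3: d=27, p=3
  J5: d=28, p=12
  J6: d=38, p=13
  J4: d=52, p=15
Order: J1 → J2 → J3 → J5 → J6 → J4


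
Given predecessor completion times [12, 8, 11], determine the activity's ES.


ES = max of all predecessor completion times
Predecessors: [12, 8, 11]
ES = max(12, 8, 11)
= 12


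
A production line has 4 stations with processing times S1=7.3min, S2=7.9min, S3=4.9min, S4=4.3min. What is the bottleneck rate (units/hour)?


Bottleneck = longest station time
Station times: [7.3, 7.9, 4.9, 4.3]
Max = 7.9 min
Rate = 60 / 7.9
= 7.59 units/hour (bottleneck: 7.9min)


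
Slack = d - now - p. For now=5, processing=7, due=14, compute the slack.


Slack = due - current_time - processing
= 14 - 5 - 7
= 2


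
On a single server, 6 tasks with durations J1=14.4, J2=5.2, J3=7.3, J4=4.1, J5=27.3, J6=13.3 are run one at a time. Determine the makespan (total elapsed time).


Sequential makespan: sum all processing times
= 14.4 + 5.2 + 7.3 + 4.1 + 27.3 + 13.3
= 71.6 time units


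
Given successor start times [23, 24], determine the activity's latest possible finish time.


LF = min of all successor start times
Successors start at: [23, 24]
LF = min(23, 24)
= 23


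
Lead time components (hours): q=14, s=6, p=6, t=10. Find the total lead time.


Lead time = queue + setup + processing + transit
= 14 + 6 + 6 + 10
= 36 hours


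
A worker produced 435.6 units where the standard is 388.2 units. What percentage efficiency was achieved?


Efficiency = (actual / standard) × 100
= (435.6 / 388.2) × 100
= 112.2%


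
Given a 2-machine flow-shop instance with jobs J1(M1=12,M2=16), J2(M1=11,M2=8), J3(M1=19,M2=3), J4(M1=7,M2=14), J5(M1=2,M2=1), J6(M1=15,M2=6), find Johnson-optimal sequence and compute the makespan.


Johnson's rule:
Group 1 (M1≤M2, sort by M1): ['J4', 'J1']
Group 2 (M1>M2, sort desc M2): ['J2', 'J6', 'J3', 'J5']
Sequence: J4 → J1 → J2 → J6 → J3 → J5
Makespan calculation:
  J4: M1 done=7, M2 done=21
  J1: M1 done=19, M2 done=37
  J2: M1 done=30, M2 done=45
  J6: M1 done=45, M2 done=51
  J3: M1 done=64, M2 done=67
  J5: M1 done=66, M2 done=68
= Sequence: J4 → J1 → J2 → J6 → J3 → J5, Makespan: 68


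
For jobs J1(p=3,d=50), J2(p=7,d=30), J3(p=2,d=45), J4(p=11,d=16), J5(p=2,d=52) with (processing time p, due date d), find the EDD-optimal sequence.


EDD: sort by earliest due date
  J4: d=16, p=11
  J2: d=30, p=7
  J3: d=45, p=2
  J1: d=50, p=3
  J5: d=52, p=2
Order: J4 → J2 → J3 → J1 → J5


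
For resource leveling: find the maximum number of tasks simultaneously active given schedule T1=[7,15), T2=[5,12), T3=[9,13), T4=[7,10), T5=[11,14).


Check each time point for overlaps:
  t=9: 4 tasks active (T1, T2, T3, T4)
Max concurrent = 4


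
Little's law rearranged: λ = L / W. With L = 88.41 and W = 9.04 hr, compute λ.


Little's law: L = λW → λ = L / W
= 88.41 / 9.04
= 9.78 per hour


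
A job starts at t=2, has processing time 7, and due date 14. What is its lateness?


Completion = 2 + 7 = 9
Lateness = C - d = 9 - 14
= -5


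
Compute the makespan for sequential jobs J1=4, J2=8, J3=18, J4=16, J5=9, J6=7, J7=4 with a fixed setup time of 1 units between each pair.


Makespan = Σ processing + (n-1) × setup
= (4 + 8 + 18 + 16 + 9 + 7 + 4) + (7-1)×1
= 66 + 6
= 72 time units


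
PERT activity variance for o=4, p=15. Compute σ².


σ² = ((p - o) / 6)² = (p - o)² / 36
= (15 - 4)² / 36
= 11² / 36
= 121 / 36
= 3.3611


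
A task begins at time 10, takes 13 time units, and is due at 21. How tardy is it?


Completion = start + processing = 10 + 13 = 23
Tardiness = max(0, C - d) = max(0, 23 - 21)
= max(0, 2)
= 2


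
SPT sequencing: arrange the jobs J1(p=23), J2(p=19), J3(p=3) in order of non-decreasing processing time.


SPT: sort by shortest processing time
  J3: p=3
  J2: p=19
  J1: p=23
Order: J3 → J2 → J1


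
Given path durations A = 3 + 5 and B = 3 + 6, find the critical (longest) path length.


Path A: 3 + 5 = 8
Path B: 3 + 6 = 9
Critical path = longest = max(8, 9)
= 9 (Path B)


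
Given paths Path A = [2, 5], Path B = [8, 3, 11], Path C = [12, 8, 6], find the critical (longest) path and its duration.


Path A: 2 + 5 = 7
Path B: 8 + 3 + 11 = 22
Path C: 12 + 8 + 6 = 26
Critical path = longest = max(7, 22, 26)
= 26 (Path C)


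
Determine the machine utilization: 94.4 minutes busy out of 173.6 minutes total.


Utilization = busy / total × 100
= 94.4 / 173.6 × 100
= 54.4%
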